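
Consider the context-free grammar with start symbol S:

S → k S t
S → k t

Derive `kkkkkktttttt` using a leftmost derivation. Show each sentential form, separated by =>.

S => kSt => kkStt => kkkSttt => kkkkStttt => kkkkkSttttt => kkkkkktttttt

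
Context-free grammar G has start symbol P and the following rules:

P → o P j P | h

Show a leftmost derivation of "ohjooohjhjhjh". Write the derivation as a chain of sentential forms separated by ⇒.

P ⇒ oPjP   [P → o P j P]
oPjP ⇒ ohjP   [P → h]
ohjP ⇒ ohjoPjP   [P → o P j P]
ohjoPjP ⇒ ohjooPjPjP   [P → o P j P]
ohjooPjPjP ⇒ ohjoooPjPjPjP   [P → o P j P]
ohjoooPjPjPjP ⇒ ohjooohjPjPjP   [P → h]
ohjooohjPjPjP ⇒ ohjooohjhjPjP   [P → h]
ohjooohjhjPjP ⇒ ohjooohjhjhjP   [P → h]
ohjooohjhjhjP ⇒ ohjooohjhjhjh   [P → h]

P⇒oPjP⇒ohjP⇒ohjoPjP⇒ohjooPjPjP⇒ohjoooPjPjPjP⇒ohjooohjPjPjP⇒ohjooohjhjPjP⇒ohjooohjhjhjP⇒ohjooohjhjhjh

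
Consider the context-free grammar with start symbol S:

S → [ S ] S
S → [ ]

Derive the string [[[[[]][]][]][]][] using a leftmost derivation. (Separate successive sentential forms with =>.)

S => [S]S => [[S]S]S => [[[S]S]S]S => [[[[S]S]S]S]S => [[[[[]]S]S]S]S => [[[[[]][]]S]S]S => [[[[[]][]][]]S]S => [[[[[]][]][]][]]S => [[[[[]][]][]][]][]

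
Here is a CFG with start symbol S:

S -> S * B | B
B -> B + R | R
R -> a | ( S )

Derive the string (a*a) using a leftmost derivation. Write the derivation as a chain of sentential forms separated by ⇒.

S⇒B⇒R⇒(S)⇒(S*B)⇒(B*B)⇒(R*B)⇒(a*B)⇒(a*R)⇒(a*a)

S ⇒ B   [S -> B]
B ⇒ R   [B -> R]
R ⇒ (S)   [R -> ( S )]
(S) ⇒ (S*B)   [S -> S * B]
(S*B) ⇒ (B*B)   [S -> B]
(B*B) ⇒ (R*B)   [B -> R]
(R*B) ⇒ (a*B)   [R -> a]
(a*B) ⇒ (a*R)   [B -> R]
(a*R) ⇒ (a*a)   [R -> a]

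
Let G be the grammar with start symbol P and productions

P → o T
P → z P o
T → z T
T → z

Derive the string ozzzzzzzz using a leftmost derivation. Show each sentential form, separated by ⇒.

P⇒oT⇒ozT⇒ozzT⇒ozzzT⇒ozzzzT⇒ozzzzzT⇒ozzzzzzT⇒ozzzzzzzT⇒ozzzzzzzz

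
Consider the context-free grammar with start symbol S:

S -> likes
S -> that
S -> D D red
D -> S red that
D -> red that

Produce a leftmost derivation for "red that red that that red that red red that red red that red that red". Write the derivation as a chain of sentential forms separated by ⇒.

S ⇒ D D red ⇒ S red that D red ⇒ D D red red that D red ⇒ red that D red red that D red ⇒ red that S red that red red that D red ⇒ red that D D red red that red red that D red ⇒ red that red that D red red that red red that D red ⇒ red that red that S red that red red that red red that D red ⇒ red that red that that red that red red that red red that D red ⇒ red that red that that red that red red that red red that red that red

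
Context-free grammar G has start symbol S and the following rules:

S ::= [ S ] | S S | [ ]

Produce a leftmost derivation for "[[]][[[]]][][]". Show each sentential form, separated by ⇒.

S ⇒ SS ⇒ SSS ⇒ [S]SS ⇒ [[]]SS ⇒ [[]][S]S ⇒ [[]][[S]]S ⇒ [[]][[[]]]S ⇒ [[]][[[]]]SS ⇒ [[]][[[]]][]S ⇒ [[]][[[]]][][]

S ⇒ SS   [S ::= S S]
SS ⇒ SSS   [S ::= S S]
SSS ⇒ [S]SS   [S ::= [ S ]]
[S]SS ⇒ [[]]SS   [S ::= [ ]]
[[]]SS ⇒ [[]][S]S   [S ::= [ S ]]
[[]][S]S ⇒ [[]][[S]]S   [S ::= [ S ]]
[[]][[S]]S ⇒ [[]][[[]]]S   [S ::= [ ]]
[[]][[[]]]S ⇒ [[]][[[]]]SS   [S ::= S S]
[[]][[[]]]SS ⇒ [[]][[[]]][]S   [S ::= [ ]]
[[]][[[]]][]S ⇒ [[]][[[]]][][]   [S ::= [ ]]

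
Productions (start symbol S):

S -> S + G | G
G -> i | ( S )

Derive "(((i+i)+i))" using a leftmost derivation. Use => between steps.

S => G   [S -> G]
G => (S)   [G -> ( S )]
(S) => (G)   [S -> G]
(G) => ((S))   [G -> ( S )]
((S)) => ((S+G))   [S -> S + G]
((S+G)) => ((G+G))   [S -> G]
((G+G)) => (((S)+G))   [G -> ( S )]
(((S)+G)) => (((S+G)+G))   [S -> S + G]
(((S+G)+G)) => (((G+G)+G))   [S -> G]
(((G+G)+G)) => (((i+G)+G))   [G -> i]
(((i+G)+G)) => (((i+i)+G))   [G -> i]
(((i+i)+G)) => (((i+i)+i))   [G -> i]

S=>G=>(S)=>(G)=>((S))=>((S+G))=>((G+G))=>(((S)+G))=>(((S+G)+G))=>(((G+G)+G))=>(((i+G)+G))=>(((i+i)+G))=>(((i+i)+i))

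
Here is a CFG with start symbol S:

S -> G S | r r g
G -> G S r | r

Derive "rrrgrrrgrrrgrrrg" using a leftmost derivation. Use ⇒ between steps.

S ⇒ GS ⇒ GSrS ⇒ GSrSrS ⇒ GSrSrSrS ⇒ rSrSrSrS ⇒ rrrgrSrSrS ⇒ rrrgrrrgrSrS ⇒ rrrgrrrgrrrgrS ⇒ rrrgrrrgrrrgrrrg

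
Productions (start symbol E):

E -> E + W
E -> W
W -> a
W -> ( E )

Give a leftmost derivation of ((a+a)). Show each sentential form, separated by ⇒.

E ⇒ W ⇒ (E) ⇒ (W) ⇒ ((E)) ⇒ ((E+W)) ⇒ ((W+W)) ⇒ ((a+W)) ⇒ ((a+a))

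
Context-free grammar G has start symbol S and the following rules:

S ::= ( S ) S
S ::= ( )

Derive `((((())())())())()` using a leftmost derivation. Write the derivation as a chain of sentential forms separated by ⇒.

S ⇒ (S)S   [S ::= ( S ) S]
(S)S ⇒ ((S)S)S   [S ::= ( S ) S]
((S)S)S ⇒ (((S)S)S)S   [S ::= ( S ) S]
(((S)S)S)S ⇒ ((((S)S)S)S)S   [S ::= ( S ) S]
((((S)S)S)S)S ⇒ ((((())S)S)S)S   [S ::= ( )]
((((())S)S)S)S ⇒ ((((())())S)S)S   [S ::= ( )]
((((())())S)S)S ⇒ ((((())())())S)S   [S ::= ( )]
((((())())())S)S ⇒ ((((())())())())S   [S ::= ( )]
((((())())())())S ⇒ ((((())())())())()   [S ::= ( )]

S ⇒ (S)S ⇒ ((S)S)S ⇒ (((S)S)S)S ⇒ ((((S)S)S)S)S ⇒ ((((())S)S)S)S ⇒ ((((())())S)S)S ⇒ ((((())())())S)S ⇒ ((((())())())())S ⇒ ((((())())())())()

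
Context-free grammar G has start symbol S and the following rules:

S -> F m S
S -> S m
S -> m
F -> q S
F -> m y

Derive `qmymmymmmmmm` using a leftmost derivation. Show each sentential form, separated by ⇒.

S ⇒ Sm   [S -> S m]
Sm ⇒ FmSm   [S -> F m S]
FmSm ⇒ qSmSm   [F -> q S]
qSmSm ⇒ qFmSmSm   [S -> F m S]
qFmSmSm ⇒ qmymSmSm   [F -> m y]
qmymSmSm ⇒ qmymFmSmSm   [S -> F m S]
qmymFmSmSm ⇒ qmymmymSmSm   [F -> m y]
qmymmymSmSm ⇒ qmymmymmmSm   [S -> m]
qmymmymmmSm ⇒ qmymmymmmSmm   [S -> S m]
qmymmymmmSmm ⇒ qmymmymmmmmm   [S -> m]

S⇒Sm⇒FmSm⇒qSmSm⇒qFmSmSm⇒qmymSmSm⇒qmymFmSmSm⇒qmymmymSmSm⇒qmymmymmmSm⇒qmymmymmmSmm⇒qmymmymmmmmm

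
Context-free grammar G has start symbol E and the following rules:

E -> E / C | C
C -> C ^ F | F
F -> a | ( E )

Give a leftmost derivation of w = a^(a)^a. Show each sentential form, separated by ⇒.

E ⇒ C   [E -> C]
C ⇒ C^F   [C -> C ^ F]
C^F ⇒ C^F^F   [C -> C ^ F]
C^F^F ⇒ F^F^F   [C -> F]
F^F^F ⇒ a^F^F   [F -> a]
a^F^F ⇒ a^(E)^F   [F -> ( E )]
a^(E)^F ⇒ a^(C)^F   [E -> C]
a^(C)^F ⇒ a^(F)^F   [C -> F]
a^(F)^F ⇒ a^(a)^F   [F -> a]
a^(a)^F ⇒ a^(a)^a   [F -> a]

E ⇒ C ⇒ C^F ⇒ C^F^F ⇒ F^F^F ⇒ a^F^F ⇒ a^(E)^F ⇒ a^(C)^F ⇒ a^(F)^F ⇒ a^(a)^F ⇒ a^(a)^a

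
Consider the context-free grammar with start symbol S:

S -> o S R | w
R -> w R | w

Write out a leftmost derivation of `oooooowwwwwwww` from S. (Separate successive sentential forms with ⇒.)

S ⇒ oSR   [S -> o S R]
oSR ⇒ ooSRR   [S -> o S R]
ooSRR ⇒ oooSRRR   [S -> o S R]
oooSRRR ⇒ ooooSRRRR   [S -> o S R]
ooooSRRRR ⇒ oooooSRRRRR   [S -> o S R]
oooooSRRRRR ⇒ ooooooSRRRRRR   [S -> o S R]
ooooooSRRRRRR ⇒ oooooowRRRRRR   [S -> w]
oooooowRRRRRR ⇒ oooooowwRRRRR   [R -> w]
oooooowwRRRRR ⇒ oooooowwwRRRRR   [R -> w R]
oooooowwwRRRRR ⇒ oooooowwwwRRRR   [R -> w]
oooooowwwwRRRR ⇒ oooooowwwwwRRR   [R -> w]
oooooowwwwwRRR ⇒ oooooowwwwwwRR   [R -> w]
oooooowwwwwwRR ⇒ oooooowwwwwwwR   [R -> w]
oooooowwwwwwwR ⇒ oooooowwwwwwww   [R -> w]

S⇒oSR⇒ooSRR⇒oooSRRR⇒ooooSRRRR⇒oooooSRRRRR⇒ooooooSRRRRRR⇒oooooowRRRRRR⇒oooooowwRRRRR⇒oooooowwwRRRRR⇒oooooowwwwRRRR⇒oooooowwwwwRRR⇒oooooowwwwwwRR⇒oooooowwwwwwwR⇒oooooowwwwwwww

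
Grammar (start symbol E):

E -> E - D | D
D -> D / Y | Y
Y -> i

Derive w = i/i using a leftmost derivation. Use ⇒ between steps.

E ⇒ D ⇒ D/Y ⇒ Y/Y ⇒ i/Y ⇒ i/i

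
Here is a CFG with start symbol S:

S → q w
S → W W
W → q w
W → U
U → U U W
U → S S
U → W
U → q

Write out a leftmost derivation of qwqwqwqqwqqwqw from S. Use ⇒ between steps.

S ⇒ WW ⇒ UW ⇒ UUWW ⇒ UUWUWW ⇒ SSUWUWW ⇒ WWSUWUWW ⇒ qwWSUWUWW ⇒ qwqwSUWUWW ⇒ qwqwqwUWUWW ⇒ qwqwqwqWUWW ⇒ qwqwqwqqwUWW ⇒ qwqwqwqqwqWW ⇒ qwqwqwqqwqqwW ⇒ qwqwqwqqwqqwqw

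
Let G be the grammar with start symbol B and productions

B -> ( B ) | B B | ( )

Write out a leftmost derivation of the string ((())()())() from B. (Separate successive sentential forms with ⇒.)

B ⇒ BB   [B -> B B]
BB ⇒ (B)B   [B -> ( B )]
(B)B ⇒ (BB)B   [B -> B B]
(BB)B ⇒ (BBB)B   [B -> B B]
(BBB)B ⇒ ((B)BB)B   [B -> ( B )]
((B)BB)B ⇒ ((())BB)B   [B -> ( )]
((())BB)B ⇒ ((())()B)B   [B -> ( )]
((())()B)B ⇒ ((())()())B   [B -> ( )]
((())()())B ⇒ ((())()())()   [B -> ( )]

B⇒BB⇒(B)B⇒(BB)B⇒(BBB)B⇒((B)BB)B⇒((())BB)B⇒((())()B)B⇒((())()())B⇒((())()())()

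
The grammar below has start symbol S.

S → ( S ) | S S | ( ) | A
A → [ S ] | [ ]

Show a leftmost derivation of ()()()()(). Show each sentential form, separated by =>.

S => SS   [S → S S]
SS => SSS   [S → S S]
SSS => SSSS   [S → S S]
SSSS => ()SSS   [S → ( )]
()SSS => ()SSSS   [S → S S]
()SSSS => ()()SSS   [S → ( )]
()()SSS => ()()()SS   [S → ( )]
()()()SS => ()()()()S   [S → ( )]
()()()()S => ()()()()()   [S → ( )]

S=>SS=>SSS=>SSSS=>()SSS=>()SSSS=>()()SSS=>()()()SS=>()()()()S=>()()()()()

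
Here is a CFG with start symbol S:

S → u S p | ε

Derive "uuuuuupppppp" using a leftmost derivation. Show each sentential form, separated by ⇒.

S⇒uSp⇒uuSpp⇒uuuSppp⇒uuuuSpppp⇒uuuuuSppppp⇒uuuuuuSpppppp⇒uuuuuupppppp

S ⇒ uSp   [S → u S p]
uSp ⇒ uuSpp   [S → u S p]
uuSpp ⇒ uuuSppp   [S → u S p]
uuuSppp ⇒ uuuuSpppp   [S → u S p]
uuuuSpppp ⇒ uuuuuSppppp   [S → u S p]
uuuuuSppppp ⇒ uuuuuuSpppppp   [S → u S p]
uuuuuuSpppppp ⇒ uuuuuupppppp   [S → ε]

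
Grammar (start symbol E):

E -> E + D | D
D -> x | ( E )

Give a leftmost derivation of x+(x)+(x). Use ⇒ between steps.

E ⇒ E+D   [E -> E + D]
E+D ⇒ E+D+D   [E -> E + D]
E+D+D ⇒ D+D+D   [E -> D]
D+D+D ⇒ x+D+D   [D -> x]
x+D+D ⇒ x+(E)+D   [D -> ( E )]
x+(E)+D ⇒ x+(D)+D   [E -> D]
x+(D)+D ⇒ x+(x)+D   [D -> x]
x+(x)+D ⇒ x+(x)+(E)   [D -> ( E )]
x+(x)+(E) ⇒ x+(x)+(D)   [E -> D]
x+(x)+(D) ⇒ x+(x)+(x)   [D -> x]

E⇒E+D⇒E+D+D⇒D+D+D⇒x+D+D⇒x+(E)+D⇒x+(D)+D⇒x+(x)+D⇒x+(x)+(E)⇒x+(x)+(D)⇒x+(x)+(x)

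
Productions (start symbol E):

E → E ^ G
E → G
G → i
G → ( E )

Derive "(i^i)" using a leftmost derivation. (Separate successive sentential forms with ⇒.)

E ⇒ G   [E → G]
G ⇒ (E)   [G → ( E )]
(E) ⇒ (E^G)   [E → E ^ G]
(E^G) ⇒ (G^G)   [E → G]
(G^G) ⇒ (i^G)   [G → i]
(i^G) ⇒ (i^i)   [G → i]

E ⇒ G ⇒ (E) ⇒ (E^G) ⇒ (G^G) ⇒ (i^G) ⇒ (i^i)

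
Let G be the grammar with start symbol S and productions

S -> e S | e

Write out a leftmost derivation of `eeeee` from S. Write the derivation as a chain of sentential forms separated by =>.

S => eS => eeS => eeeS => eeeeS => eeeee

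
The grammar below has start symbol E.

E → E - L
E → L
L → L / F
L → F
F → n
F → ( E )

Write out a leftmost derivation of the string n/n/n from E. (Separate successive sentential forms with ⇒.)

E ⇒ L   [E → L]
L ⇒ L/F   [L → L / F]
L/F ⇒ L/F/F   [L → L / F]
L/F/F ⇒ F/F/F   [L → F]
F/F/F ⇒ n/F/F   [F → n]
n/F/F ⇒ n/n/F   [F → n]
n/n/F ⇒ n/n/n   [F → n]

E⇒L⇒L/F⇒L/F/F⇒F/F/F⇒n/F/F⇒n/n/F⇒n/n/n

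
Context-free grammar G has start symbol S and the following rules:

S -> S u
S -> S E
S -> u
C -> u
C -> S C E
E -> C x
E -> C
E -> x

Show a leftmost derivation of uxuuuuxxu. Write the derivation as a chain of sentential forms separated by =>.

S => Su   [S -> S u]
Su => SEu   [S -> S E]
SEu => SEEu   [S -> S E]
SEEu => uEEu   [S -> u]
uEEu => uxEu   [E -> x]
uxEu => uxCxu   [E -> C x]
uxCxu => uxSCExu   [C -> S C E]
uxSCExu => uxSECExu   [S -> S E]
uxSECExu => uxSuECExu   [S -> S u]
uxSuECExu => uxuuECExu   [S -> u]
uxuuECExu => uxuuCCExu   [E -> C]
uxuuCCExu => uxuuuCExu   [C -> u]
uxuuuCExu => uxuuuuExu   [C -> u]
uxuuuuExu => uxuuuuxxu   [E -> x]

S=>Su=>SEu=>SEEu=>uEEu=>uxEu=>uxCxu=>uxSCExu=>uxSECExu=>uxSuECExu=>uxuuECExu=>uxuuCCExu=>uxuuuCExu=>uxuuuuExu=>uxuuuuxxu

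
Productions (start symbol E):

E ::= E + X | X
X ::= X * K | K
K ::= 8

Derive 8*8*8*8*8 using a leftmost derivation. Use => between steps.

E => X   [E ::= X]
X => X*K   [X ::= X * K]
X*K => X*K*K   [X ::= X * K]
X*K*K => X*K*K*K   [X ::= X * K]
X*K*K*K => X*K*K*K*K   [X ::= X * K]
X*K*K*K*K => K*K*K*K*K   [X ::= K]
K*K*K*K*K => 8*K*K*K*K   [K ::= 8]
8*K*K*K*K => 8*8*K*K*K   [K ::= 8]
8*8*K*K*K => 8*8*8*K*K   [K ::= 8]
8*8*8*K*K => 8*8*8*8*K   [K ::= 8]
8*8*8*8*K => 8*8*8*8*8   [K ::= 8]

E=>X=>X*K=>X*K*K=>X*K*K*K=>X*K*K*K*K=>K*K*K*K*K=>8*K*K*K*K=>8*8*K*K*K=>8*8*8*K*K=>8*8*8*8*K=>8*8*8*8*8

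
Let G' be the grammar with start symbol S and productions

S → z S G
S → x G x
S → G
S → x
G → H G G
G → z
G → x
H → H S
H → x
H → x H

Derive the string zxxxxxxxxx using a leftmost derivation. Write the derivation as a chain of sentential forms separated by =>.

S => zSG   [S → z S G]
zSG => zxG   [S → x]
zxG => zxHGG   [G → H G G]
zxHGG => zxxHGG   [H → x H]
zxxHGG => zxxxHGG   [H → x H]
zxxxHGG => zxxxHSGG   [H → H S]
zxxxHSGG => zxxxxHSGG   [H → x H]
zxxxxHSGG => zxxxxxHSGG   [H → x H]
zxxxxxHSGG => zxxxxxxSGG   [H → x]
zxxxxxxSGG => zxxxxxxxGG   [S → x]
zxxxxxxxGG => zxxxxxxxxG   [G → x]
zxxxxxxxxG => zxxxxxxxxx   [G → x]

S => zSG => zxG => zxHGG => zxxHGG => zxxxHGG => zxxxHSGG => zxxxxHSGG => zxxxxxHSGG => zxxxxxxSGG => zxxxxxxxGG => zxxxxxxxxG => zxxxxxxxxx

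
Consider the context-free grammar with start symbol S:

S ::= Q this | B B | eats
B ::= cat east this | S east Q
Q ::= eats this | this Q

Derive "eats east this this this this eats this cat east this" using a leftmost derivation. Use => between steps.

S => B B => S east Q B => eats east Q B => eats east this Q B => eats east this this Q B => eats east this this this Q B => eats east this this this this Q B => eats east this this this this eats this B => eats east this this this this eats this cat east this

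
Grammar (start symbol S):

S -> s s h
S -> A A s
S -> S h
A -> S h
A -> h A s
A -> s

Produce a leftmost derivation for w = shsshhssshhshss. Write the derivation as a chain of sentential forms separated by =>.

S => AAs   [S -> A A s]
AAs => ShAs   [A -> S h]
ShAs => AAshAs   [S -> A A s]
AAshAs => sAshAs   [A -> s]
sAshAs => sShshAs   [A -> S h]
sShshAs => sShhshAs   [S -> S h]
sShhshAs => sAAshhshAs   [S -> A A s]
sAAshhshAs => shAsAshhshAs   [A -> h A s]
shAsAshhshAs => shShsAshhshAs   [A -> S h]
shShsAshhshAs => shsshhsAshhshAs   [S -> s s h]
shsshhsAshhshAs => shsshhssshhshAs   [A -> s]
shsshhssshhshAs => shsshhssshhshss   [A -> s]

S => AAs => ShAs => AAshAs => sAshAs => sShshAs => sShhshAs => sAAshhshAs => shAsAshhshAs => shShsAshhshAs => shsshhsAshhshAs => shsshhssshhshAs => shsshhssshhshss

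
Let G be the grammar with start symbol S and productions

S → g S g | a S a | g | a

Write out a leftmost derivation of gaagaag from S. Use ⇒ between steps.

S ⇒ gSg   [S → g S g]
gSg ⇒ gaSag   [S → a S a]
gaSag ⇒ gaaSaag   [S → a S a]
gaaSaag ⇒ gaagaag   [S → g]

S ⇒ gSg ⇒ gaSag ⇒ gaaSaag ⇒ gaagaag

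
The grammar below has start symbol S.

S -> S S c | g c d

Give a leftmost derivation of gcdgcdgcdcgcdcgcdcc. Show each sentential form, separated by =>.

S => SSc => gcdSc => gcdSScc => gcdSScScc => gcdSScScScc => gcdgcdScScScc => gcdgcdgcdcScScc => gcdgcdgcdcgcdcScc => gcdgcdgcdcgcdcgcdcc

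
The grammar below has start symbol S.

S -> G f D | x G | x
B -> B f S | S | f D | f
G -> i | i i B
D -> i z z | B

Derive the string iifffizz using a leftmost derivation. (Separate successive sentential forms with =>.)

S => GfD => iiBfD => iifDfD => iifBfD => iifffD => iifffizz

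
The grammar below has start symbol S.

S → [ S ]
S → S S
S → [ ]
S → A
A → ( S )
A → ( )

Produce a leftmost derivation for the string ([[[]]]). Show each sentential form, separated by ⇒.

S ⇒ A ⇒ (S) ⇒ ([S]) ⇒ ([[S]]) ⇒ ([[[]]])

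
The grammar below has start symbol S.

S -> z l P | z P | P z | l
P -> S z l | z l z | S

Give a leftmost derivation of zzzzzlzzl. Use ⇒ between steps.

S ⇒ zP ⇒ zS ⇒ zzP ⇒ zzS ⇒ zzzP ⇒ zzzSzl ⇒ zzzzPzl ⇒ zzzzzlzzl

S ⇒ zP   [S -> z P]
zP ⇒ zS   [P -> S]
zS ⇒ zzP   [S -> z P]
zzP ⇒ zzS   [P -> S]
zzS ⇒ zzzP   [S -> z P]
zzzP ⇒ zzzSzl   [P -> S z l]
zzzSzl ⇒ zzzzPzl   [S -> z P]
zzzzPzl ⇒ zzzzzlzzl   [P -> z l z]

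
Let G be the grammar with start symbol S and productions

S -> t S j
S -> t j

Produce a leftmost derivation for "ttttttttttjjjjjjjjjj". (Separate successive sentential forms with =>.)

S=>tSj=>ttSjj=>tttSjjj=>ttttSjjjj=>tttttSjjjjj=>ttttttSjjjjjj=>tttttttSjjjjjjj=>ttttttttSjjjjjjjj=>tttttttttSjjjjjjjjj=>ttttttttttjjjjjjjjjj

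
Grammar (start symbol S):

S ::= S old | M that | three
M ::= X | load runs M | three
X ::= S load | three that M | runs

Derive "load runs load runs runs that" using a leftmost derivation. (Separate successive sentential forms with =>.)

S => M that => load runs M that => load runs load runs M that => load runs load runs X that => load runs load runs runs that

S => M that   [S ::= M that]
M that => load runs M that   [M ::= load runs M]
load runs M that => load runs load runs M that   [M ::= load runs M]
load runs load runs M that => load runs load runs X that   [M ::= X]
load runs load runs X that => load runs load runs runs that   [X ::= runs]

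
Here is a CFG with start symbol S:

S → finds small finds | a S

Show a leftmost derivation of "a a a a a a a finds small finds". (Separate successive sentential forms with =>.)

S => a S => a a S => a a a S => a a a a S => a a a a a S => a a a a a a S => a a a a a a a S => a a a a a a a finds small finds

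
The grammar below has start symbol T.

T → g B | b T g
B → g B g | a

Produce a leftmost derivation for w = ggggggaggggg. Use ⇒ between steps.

T ⇒ gB ⇒ ggBg ⇒ gggBgg ⇒ ggggBggg ⇒ gggggBgggg ⇒ ggggggBggggg ⇒ ggggggaggggg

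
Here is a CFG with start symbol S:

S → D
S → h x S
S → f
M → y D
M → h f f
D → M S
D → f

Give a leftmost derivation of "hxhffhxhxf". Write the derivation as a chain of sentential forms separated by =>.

S => hxS   [S → h x S]
hxS => hxD   [S → D]
hxD => hxMS   [D → M S]
hxMS => hxhffS   [M → h f f]
hxhffS => hxhffhxS   [S → h x S]
hxhffhxS => hxhffhxhxS   [S → h x S]
hxhffhxhxS => hxhffhxhxf   [S → f]

S => hxS => hxD => hxMS => hxhffS => hxhffhxS => hxhffhxhxS => hxhffhxhxf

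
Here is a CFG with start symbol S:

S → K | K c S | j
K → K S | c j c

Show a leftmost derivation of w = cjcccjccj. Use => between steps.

S => KcS => cjccS => cjccKcS => cjcccjccS => cjcccjccj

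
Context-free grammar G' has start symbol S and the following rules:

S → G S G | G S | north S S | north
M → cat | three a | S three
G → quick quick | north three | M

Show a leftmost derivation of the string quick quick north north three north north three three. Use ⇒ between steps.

S ⇒ G S G   [S → G S G]
G S G ⇒ quick quick S G   [G → quick quick]
quick quick S G ⇒ quick quick north G   [S → north]
quick quick north G ⇒ quick quick north M   [G → M]
quick quick north M ⇒ quick quick north S three   [M → S three]
quick quick north S three ⇒ quick quick north G S G three   [S → G S G]
quick quick north G S G three ⇒ quick quick north north three S G three   [G → north three]
quick quick north north three S G three ⇒ quick quick north north three north G three   [S → north]
quick quick north north three north G three ⇒ quick quick north north three north north three three   [G → north three]

S ⇒ G S G ⇒ quick quick S G ⇒ quick quick north G ⇒ quick quick north M ⇒ quick quick north S three ⇒ quick quick north G S G three ⇒ quick quick north north three S G three ⇒ quick quick north north three north G three ⇒ quick quick north north three north north three three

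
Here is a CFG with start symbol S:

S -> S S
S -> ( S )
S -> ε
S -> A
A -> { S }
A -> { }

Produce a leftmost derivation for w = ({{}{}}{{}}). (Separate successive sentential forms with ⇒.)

S ⇒ (S) ⇒ (SS) ⇒ (AS) ⇒ ({S}S) ⇒ ({SS}S) ⇒ ({AS}S) ⇒ ({{}S}S) ⇒ ({{}A}S) ⇒ ({{}{}}S) ⇒ ({{}{}}A) ⇒ ({{}{}}{S}) ⇒ ({{}{}}{A}) ⇒ ({{}{}}{{}})

S ⇒ (S)   [S -> ( S )]
(S) ⇒ (SS)   [S -> S S]
(SS) ⇒ (AS)   [S -> A]
(AS) ⇒ ({S}S)   [A -> { S }]
({S}S) ⇒ ({SS}S)   [S -> S S]
({SS}S) ⇒ ({AS}S)   [S -> A]
({AS}S) ⇒ ({{}S}S)   [A -> { }]
({{}S}S) ⇒ ({{}A}S)   [S -> A]
({{}A}S) ⇒ ({{}{}}S)   [A -> { }]
({{}{}}S) ⇒ ({{}{}}A)   [S -> A]
({{}{}}A) ⇒ ({{}{}}{S})   [A -> { S }]
({{}{}}{S}) ⇒ ({{}{}}{A})   [S -> A]
({{}{}}{A}) ⇒ ({{}{}}{{}})   [A -> { }]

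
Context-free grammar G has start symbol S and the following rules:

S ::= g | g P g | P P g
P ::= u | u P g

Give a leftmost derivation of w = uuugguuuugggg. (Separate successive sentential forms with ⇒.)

S ⇒ PPg ⇒ uPgPg ⇒ uuPggPg ⇒ uuuggPg ⇒ uuugguPgg ⇒ uuugguuPggg ⇒ uuugguuuPgggg ⇒ uuugguuuugggg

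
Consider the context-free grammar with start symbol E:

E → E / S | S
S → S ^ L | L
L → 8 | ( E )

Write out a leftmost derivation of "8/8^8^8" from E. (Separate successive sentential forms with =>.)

E => E/S => S/S => L/S => 8/S => 8/S^L => 8/S^L^L => 8/L^L^L => 8/8^L^L => 8/8^8^L => 8/8^8^8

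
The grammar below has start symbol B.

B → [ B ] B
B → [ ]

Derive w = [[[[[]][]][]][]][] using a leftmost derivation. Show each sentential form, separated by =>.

B => [B]B   [B → [ B ] B]
[B]B => [[B]B]B   [B → [ B ] B]
[[B]B]B => [[[B]B]B]B   [B → [ B ] B]
[[[B]B]B]B => [[[[B]B]B]B]B   [B → [ B ] B]
[[[[B]B]B]B]B => [[[[[]]B]B]B]B   [B → [ ]]
[[[[[]]B]B]B]B => [[[[[]][]]B]B]B   [B → [ ]]
[[[[[]][]]B]B]B => [[[[[]][]][]]B]B   [B → [ ]]
[[[[[]][]][]]B]B => [[[[[]][]][]][]]B   [B → [ ]]
[[[[[]][]][]][]]B => [[[[[]][]][]][]][]   [B → [ ]]

B => [B]B => [[B]B]B => [[[B]B]B]B => [[[[B]B]B]B]B => [[[[[]]B]B]B]B => [[[[[]][]]B]B]B => [[[[[]][]][]]B]B => [[[[[]][]][]][]]B => [[[[[]][]][]][]][]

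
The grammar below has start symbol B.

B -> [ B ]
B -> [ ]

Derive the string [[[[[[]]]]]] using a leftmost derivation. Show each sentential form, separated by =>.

B => [B] => [[B]] => [[[B]]] => [[[[B]]]] => [[[[[B]]]]] => [[[[[[]]]]]]

B => [B]   [B -> [ B ]]
[B] => [[B]]   [B -> [ B ]]
[[B]] => [[[B]]]   [B -> [ B ]]
[[[B]]] => [[[[B]]]]   [B -> [ B ]]
[[[[B]]]] => [[[[[B]]]]]   [B -> [ B ]]
[[[[[B]]]]] => [[[[[[]]]]]]   [B -> [ ]]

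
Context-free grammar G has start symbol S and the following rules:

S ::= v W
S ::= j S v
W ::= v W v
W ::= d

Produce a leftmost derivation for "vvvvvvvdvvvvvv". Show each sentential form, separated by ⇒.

S ⇒ vW ⇒ vvWv ⇒ vvvWvv ⇒ vvvvWvvv ⇒ vvvvvWvvvv ⇒ vvvvvvWvvvvv ⇒ vvvvvvvWvvvvvv ⇒ vvvvvvvdvvvvvv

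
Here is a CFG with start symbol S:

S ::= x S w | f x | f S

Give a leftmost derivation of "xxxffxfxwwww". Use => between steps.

S => xSw   [S ::= x S w]
xSw => xxSww   [S ::= x S w]
xxSww => xxxSwww   [S ::= x S w]
xxxSwww => xxxfSwww   [S ::= f S]
xxxfSwww => xxxffSwww   [S ::= f S]
xxxffSwww => xxxffxSwwww   [S ::= x S w]
xxxffxSwwww => xxxffxfxwwww   [S ::= f x]

S=>xSw=>xxSww=>xxxSwww=>xxxfSwww=>xxxffSwww=>xxxffxSwwww=>xxxffxfxwwww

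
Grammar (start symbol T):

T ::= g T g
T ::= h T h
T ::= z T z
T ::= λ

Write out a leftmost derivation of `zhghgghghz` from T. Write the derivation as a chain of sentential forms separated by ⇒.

T ⇒ zTz   [T ::= z T z]
zTz ⇒ zhThz   [T ::= h T h]
zhThz ⇒ zhgTghz   [T ::= g T g]
zhgTghz ⇒ zhghThghz   [T ::= h T h]
zhghThghz ⇒ zhghgTghghz   [T ::= g T g]
zhghgTghghz ⇒ zhghgghghz   [T ::= λ]

T ⇒ zTz ⇒ zhThz ⇒ zhgTghz ⇒ zhghThghz ⇒ zhghgTghghz ⇒ zhghgghghz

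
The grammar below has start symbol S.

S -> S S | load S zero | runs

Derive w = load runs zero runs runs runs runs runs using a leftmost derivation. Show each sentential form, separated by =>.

S => S S => S S S => S S S S => S S S S S => S S S S S S => load S zero S S S S S => load runs zero S S S S S => load runs zero runs S S S S => load runs zero runs runs S S S => load runs zero runs runs runs S S => load runs zero runs runs runs runs S => load runs zero runs runs runs runs runs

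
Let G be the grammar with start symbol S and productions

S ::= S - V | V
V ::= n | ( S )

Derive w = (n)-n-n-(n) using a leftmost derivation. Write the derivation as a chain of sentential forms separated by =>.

S => S-V => S-V-V => S-V-V-V => V-V-V-V => (S)-V-V-V => (V)-V-V-V => (n)-V-V-V => (n)-n-V-V => (n)-n-n-V => (n)-n-n-(S) => (n)-n-n-(V) => (n)-n-n-(n)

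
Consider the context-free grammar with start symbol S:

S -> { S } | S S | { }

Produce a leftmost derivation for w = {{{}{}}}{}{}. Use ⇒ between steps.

S ⇒ SS ⇒ SSS ⇒ {S}SS ⇒ {{S}}SS ⇒ {{SS}}SS ⇒ {{{}S}}SS ⇒ {{{}{}}}SS ⇒ {{{}{}}}{}S ⇒ {{{}{}}}{}{}

S ⇒ SS   [S -> S S]
SS ⇒ SSS   [S -> S S]
SSS ⇒ {S}SS   [S -> { S }]
{S}SS ⇒ {{S}}SS   [S -> { S }]
{{S}}SS ⇒ {{SS}}SS   [S -> S S]
{{SS}}SS ⇒ {{{}S}}SS   [S -> { }]
{{{}S}}SS ⇒ {{{}{}}}SS   [S -> { }]
{{{}{}}}SS ⇒ {{{}{}}}{}S   [S -> { }]
{{{}{}}}{}S ⇒ {{{}{}}}{}{}   [S -> { }]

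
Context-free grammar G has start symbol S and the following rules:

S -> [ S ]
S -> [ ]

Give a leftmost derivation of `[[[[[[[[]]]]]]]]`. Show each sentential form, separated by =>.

S => [S]   [S -> [ S ]]
[S] => [[S]]   [S -> [ S ]]
[[S]] => [[[S]]]   [S -> [ S ]]
[[[S]]] => [[[[S]]]]   [S -> [ S ]]
[[[[S]]]] => [[[[[S]]]]]   [S -> [ S ]]
[[[[[S]]]]] => [[[[[[S]]]]]]   [S -> [ S ]]
[[[[[[S]]]]]] => [[[[[[[S]]]]]]]   [S -> [ S ]]
[[[[[[[S]]]]]]] => [[[[[[[[]]]]]]]]   [S -> [ ]]

S => [S] => [[S]] => [[[S]]] => [[[[S]]]] => [[[[[S]]]]] => [[[[[[S]]]]]] => [[[[[[[S]]]]]]] => [[[[[[[[]]]]]]]]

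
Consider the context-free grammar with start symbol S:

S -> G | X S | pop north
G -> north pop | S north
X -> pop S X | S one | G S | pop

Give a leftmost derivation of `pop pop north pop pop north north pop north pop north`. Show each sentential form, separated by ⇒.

S ⇒ X S ⇒ G S S ⇒ S north S S ⇒ X S north S S ⇒ pop S X S north S S ⇒ pop pop north X S north S S ⇒ pop pop north pop S north S S ⇒ pop pop north pop pop north north S S ⇒ pop pop north pop pop north north pop north S ⇒ pop pop north pop pop north north pop north pop north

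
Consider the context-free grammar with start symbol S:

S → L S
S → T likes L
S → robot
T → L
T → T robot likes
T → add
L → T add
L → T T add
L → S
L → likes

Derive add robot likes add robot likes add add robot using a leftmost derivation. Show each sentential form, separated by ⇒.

S ⇒ L S ⇒ T add S ⇒ L add S ⇒ T T add add S ⇒ T robot likes T add add S ⇒ add robot likes T add add S ⇒ add robot likes T robot likes add add S ⇒ add robot likes add robot likes add add S ⇒ add robot likes add robot likes add add robot

S ⇒ L S   [S → L S]
L S ⇒ T add S   [L → T add]
T add S ⇒ L add S   [T → L]
L add S ⇒ T T add add S   [L → T T add]
T T add add S ⇒ T robot likes T add add S   [T → T robot likes]
T robot likes T add add S ⇒ add robot likes T add add S   [T → add]
add robot likes T add add S ⇒ add robot likes T robot likes add add S   [T → T robot likes]
add robot likes T robot likes add add S ⇒ add robot likes add robot likes add add S   [T → add]
add robot likes add robot likes add add S ⇒ add robot likes add robot likes add add robot   [S → robot]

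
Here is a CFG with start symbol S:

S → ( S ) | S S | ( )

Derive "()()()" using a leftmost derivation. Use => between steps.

S => SS   [S → S S]
SS => SSS   [S → S S]
SSS => ()SS   [S → ( )]
()SS => ()()S   [S → ( )]
()()S => ()()()   [S → ( )]

S => SS => SSS => ()SS => ()()S => ()()()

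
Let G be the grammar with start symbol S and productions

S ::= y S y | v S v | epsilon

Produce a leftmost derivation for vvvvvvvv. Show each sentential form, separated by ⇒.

S ⇒ vSv ⇒ vvSvv ⇒ vvvSvvv ⇒ vvvvSvvvv ⇒ vvvvvvvv

S ⇒ vSv   [S ::= v S v]
vSv ⇒ vvSvv   [S ::= v S v]
vvSvv ⇒ vvvSvvv   [S ::= v S v]
vvvSvvv ⇒ vvvvSvvvv   [S ::= v S v]
vvvvSvvvv ⇒ vvvvvvvv   [S ::= epsilon]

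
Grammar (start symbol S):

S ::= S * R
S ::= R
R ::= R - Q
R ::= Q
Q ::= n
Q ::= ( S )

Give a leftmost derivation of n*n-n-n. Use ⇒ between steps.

S⇒S*R⇒R*R⇒Q*R⇒n*R⇒n*R-Q⇒n*R-Q-Q⇒n*Q-Q-Q⇒n*n-Q-Q⇒n*n-n-Q⇒n*n-n-n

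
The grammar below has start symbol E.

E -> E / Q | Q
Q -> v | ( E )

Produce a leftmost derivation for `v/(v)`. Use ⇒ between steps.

E ⇒ E/Q   [E -> E / Q]
E/Q ⇒ Q/Q   [E -> Q]
Q/Q ⇒ v/Q   [Q -> v]
v/Q ⇒ v/(E)   [Q -> ( E )]
v/(E) ⇒ v/(Q)   [E -> Q]
v/(Q) ⇒ v/(v)   [Q -> v]

E ⇒ E/Q ⇒ Q/Q ⇒ v/Q ⇒ v/(E) ⇒ v/(Q) ⇒ v/(v)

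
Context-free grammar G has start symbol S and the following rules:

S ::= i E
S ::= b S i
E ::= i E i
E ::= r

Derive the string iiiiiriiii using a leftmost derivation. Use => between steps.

S=>iE=>iiEi=>iiiEii=>iiiiEiii=>iiiiiEiiii=>iiiiiriiii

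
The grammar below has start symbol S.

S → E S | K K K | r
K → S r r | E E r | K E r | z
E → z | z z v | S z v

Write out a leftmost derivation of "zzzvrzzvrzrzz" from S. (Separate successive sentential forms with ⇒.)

S⇒KKK⇒KErKK⇒KErErKK⇒KErErErKK⇒zErErErKK⇒zzzvrErErKK⇒zzzvrzzvrErKK⇒zzzvrzzvrzrKK⇒zzzvrzzvrzrzK⇒zzzvrzzvrzrzz

S ⇒ KKK   [S → K K K]
KKK ⇒ KErKK   [K → K E r]
KErKK ⇒ KErErKK   [K → K E r]
KErErKK ⇒ KErErErKK   [K → K E r]
KErErErKK ⇒ zErErErKK   [K → z]
zErErErKK ⇒ zzzvrErErKK   [E → z z v]
zzzvrErErKK ⇒ zzzvrzzvrErKK   [E → z z v]
zzzvrzzvrErKK ⇒ zzzvrzzvrzrKK   [E → z]
zzzvrzzvrzrKK ⇒ zzzvrzzvrzrzK   [K → z]
zzzvrzzvrzrzK ⇒ zzzvrzzvrzrzz   [K → z]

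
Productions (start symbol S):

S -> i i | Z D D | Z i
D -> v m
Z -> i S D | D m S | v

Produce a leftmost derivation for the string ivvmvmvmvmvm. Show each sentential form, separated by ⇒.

S ⇒ ZDD ⇒ iSDDD ⇒ iZDDDDD ⇒ ivDDDDD ⇒ ivvmDDDD ⇒ ivvmvmDDD ⇒ ivvmvmvmDD ⇒ ivvmvmvmvmD ⇒ ivvmvmvmvmvm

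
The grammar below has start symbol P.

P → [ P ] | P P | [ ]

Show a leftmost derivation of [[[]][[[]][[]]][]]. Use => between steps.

P => [P]   [P → [ P ]]
[P] => [PP]   [P → P P]
[PP] => [[P]P]   [P → [ P ]]
[[P]P] => [[[]]P]   [P → [ ]]
[[[]]P] => [[[]]PP]   [P → P P]
[[[]]PP] => [[[]][P]P]   [P → [ P ]]
[[[]][P]P] => [[[]][PP]P]   [P → P P]
[[[]][PP]P] => [[[]][[P]P]P]   [P → [ P ]]
[[[]][[P]P]P] => [[[]][[[]]P]P]   [P → [ ]]
[[[]][[[]]P]P] => [[[]][[[]][P]]P]   [P → [ P ]]
[[[]][[[]][P]]P] => [[[]][[[]][[]]]P]   [P → [ ]]
[[[]][[[]][[]]]P] => [[[]][[[]][[]]][]]   [P → [ ]]

P => [P] => [PP] => [[P]P] => [[[]]P] => [[[]]PP] => [[[]][P]P] => [[[]][PP]P] => [[[]][[P]P]P] => [[[]][[[]]P]P] => [[[]][[[]][P]]P] => [[[]][[[]][[]]]P] => [[[]][[[]][[]]][]]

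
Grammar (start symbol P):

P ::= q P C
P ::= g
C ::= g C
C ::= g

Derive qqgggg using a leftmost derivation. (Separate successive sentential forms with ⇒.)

P ⇒ qPC ⇒ qqPCC ⇒ qqgCC ⇒ qqggCC ⇒ qqgggC ⇒ qqgggg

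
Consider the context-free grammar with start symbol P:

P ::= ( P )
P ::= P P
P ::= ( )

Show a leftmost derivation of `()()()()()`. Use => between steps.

P=>PP=>()P=>()PP=>()()P=>()()PP=>()()()P=>()()()PP=>()()()()P=>()()()()()

P => PP   [P ::= P P]
PP => ()P   [P ::= ( )]
()P => ()PP   [P ::= P P]
()PP => ()()P   [P ::= ( )]
()()P => ()()PP   [P ::= P P]
()()PP => ()()()P   [P ::= ( )]
()()()P => ()()()PP   [P ::= P P]
()()()PP => ()()()()P   [P ::= ( )]
()()()()P => ()()()()()   [P ::= ( )]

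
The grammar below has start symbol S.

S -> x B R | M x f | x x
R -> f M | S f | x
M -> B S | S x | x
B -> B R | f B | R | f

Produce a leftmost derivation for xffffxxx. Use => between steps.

S => xBR   [S -> x B R]
xBR => xBRR   [B -> B R]
xBRR => xfBRR   [B -> f B]
xfBRR => xfBRRR   [B -> B R]
xfBRRR => xffBRRR   [B -> f B]
xffBRRR => xfffBRRR   [B -> f B]
xfffBRRR => xffffRRR   [B -> f]
xffffRRR => xffffxRR   [R -> x]
xffffxRR => xffffxxR   [R -> x]
xffffxxR => xffffxxx   [R -> x]

S => xBR => xBRR => xfBRR => xfBRRR => xffBRRR => xfffBRRR => xffffRRR => xffffxRR => xffffxxR => xffffxxx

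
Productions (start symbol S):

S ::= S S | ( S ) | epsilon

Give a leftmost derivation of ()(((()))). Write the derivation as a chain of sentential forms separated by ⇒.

S ⇒ SS ⇒ (S)S ⇒ ()S ⇒ ()(S) ⇒ ()((S)) ⇒ ()(((S))) ⇒ ()((((S)))) ⇒ ()(((())))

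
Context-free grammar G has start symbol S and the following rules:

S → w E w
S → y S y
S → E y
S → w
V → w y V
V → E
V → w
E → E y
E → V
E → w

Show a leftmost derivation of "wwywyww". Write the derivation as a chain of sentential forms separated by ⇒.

S ⇒ wEw   [S → w E w]
wEw ⇒ wVw   [E → V]
wVw ⇒ wwyVw   [V → w y V]
wwyVw ⇒ wwywyVw   [V → w y V]
wwywyVw ⇒ wwywyEw   [V → E]
wwywyEw ⇒ wwywyww   [E → w]

S ⇒ wEw ⇒ wVw ⇒ wwyVw ⇒ wwywyVw ⇒ wwywyEw ⇒ wwywyww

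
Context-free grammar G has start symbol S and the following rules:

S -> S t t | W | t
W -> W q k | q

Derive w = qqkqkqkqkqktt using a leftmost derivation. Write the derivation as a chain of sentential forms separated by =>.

S=>Stt=>Wtt=>Wqktt=>Wqkqktt=>Wqkqkqktt=>Wqkqkqkqktt=>Wqkqkqkqkqktt=>qqkqkqkqkqktt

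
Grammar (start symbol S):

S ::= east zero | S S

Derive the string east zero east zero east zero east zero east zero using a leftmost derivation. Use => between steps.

S => S S => S S S => S S S S => S S S S S => east zero S S S S => east zero east zero S S S => east zero east zero east zero S S => east zero east zero east zero east zero S => east zero east zero east zero east zero east zero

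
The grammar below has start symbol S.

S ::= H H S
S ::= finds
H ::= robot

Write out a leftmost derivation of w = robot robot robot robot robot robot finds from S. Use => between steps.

S => H H S => robot H S => robot robot S => robot robot H H S => robot robot robot H S => robot robot robot robot S => robot robot robot robot H H S => robot robot robot robot robot H S => robot robot robot robot robot robot S => robot robot robot robot robot robot finds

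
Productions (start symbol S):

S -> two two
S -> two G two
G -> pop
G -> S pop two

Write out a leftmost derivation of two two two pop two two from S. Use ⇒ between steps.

S ⇒ two G two ⇒ two S pop two two ⇒ two two two pop two two

S ⇒ two G two   [S -> two G two]
two G two ⇒ two S pop two two   [G -> S pop two]
two S pop two two ⇒ two two two pop two two   [S -> two two]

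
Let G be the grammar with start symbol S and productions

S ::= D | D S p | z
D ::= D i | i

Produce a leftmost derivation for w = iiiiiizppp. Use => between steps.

S => DSp => iSp => iDSpp => iDiSpp => iDiiSpp => iDiiiSpp => iiiiiSpp => iiiiiDSppp => iiiiiiSppp => iiiiiizppp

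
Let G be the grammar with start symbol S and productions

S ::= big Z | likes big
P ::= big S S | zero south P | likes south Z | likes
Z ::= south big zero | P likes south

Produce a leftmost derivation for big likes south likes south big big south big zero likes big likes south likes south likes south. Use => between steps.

S => big Z   [S ::= big Z]
big Z => big P likes south   [Z ::= P likes south]
big P likes south => big likes south Z likes south   [P ::= likes south Z]
big likes south Z likes south => big likes south P likes south likes south   [Z ::= P likes south]
big likes south P likes south likes south => big likes south likes south Z likes south likes south   [P ::= likes south Z]
big likes south likes south Z likes south likes south => big likes south likes south P likes south likes south likes south   [Z ::= P likes south]
big likes south likes south P likes south likes south likes south => big likes south likes south big S S likes south likes south likes south   [P ::= big S S]
big likes south likes south big S S likes south likes south likes south => big likes south likes south big big Z S likes south likes south likes south   [S ::= big Z]
big likes south likes south big big Z S likes south likes south likes south => big likes south likes south big big south big zero S likes south likes south likes south   [Z ::= south big zero]
big likes south likes south big big south big zero S likes south likes south likes south => big likes south likes south big big south big zero likes big likes south likes south likes south   [S ::= likes big]

S => big Z => big P likes south => big likes south Z likes south => big likes south P likes south likes south => big likes south likes south Z likes south likes south => big likes south likes south P likes south likes south likes south => big likes south likes south big S S likes south likes south likes south => big likes south likes south big big Z S likes south likes south likes south => big likes south likes south big big south big zero S likes south likes south likes south => big likes south likes south big big south big zero likes big likes south likes south likes south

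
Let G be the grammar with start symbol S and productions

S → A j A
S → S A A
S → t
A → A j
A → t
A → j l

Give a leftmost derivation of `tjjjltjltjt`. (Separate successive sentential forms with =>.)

S=>SAA=>SAAAA=>AjAAAAA=>AjjAAAAA=>tjjAAAAA=>tjjjlAAAA=>tjjjltAAA=>tjjjltjlAA=>tjjjltjlAjA=>tjjjltjltjA=>tjjjltjltjt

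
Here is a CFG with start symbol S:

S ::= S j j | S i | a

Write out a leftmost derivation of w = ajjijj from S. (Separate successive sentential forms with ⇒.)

S ⇒ Sjj   [S ::= S j j]
Sjj ⇒ Sijj   [S ::= S i]
Sijj ⇒ Sjjijj   [S ::= S j j]
Sjjijj ⇒ ajjijj   [S ::= a]

S ⇒ Sjj ⇒ Sijj ⇒ Sjjijj ⇒ ajjijj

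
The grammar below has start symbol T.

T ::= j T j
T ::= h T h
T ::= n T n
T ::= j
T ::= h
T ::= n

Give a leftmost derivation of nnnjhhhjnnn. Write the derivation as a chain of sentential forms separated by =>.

T => nTn => nnTnn => nnnTnnn => nnnjTjnnn => nnnjhThjnnn => nnnjhhhjnnn

T => nTn   [T ::= n T n]
nTn => nnTnn   [T ::= n T n]
nnTnn => nnnTnnn   [T ::= n T n]
nnnTnnn => nnnjTjnnn   [T ::= j T j]
nnnjTjnnn => nnnjhThjnnn   [T ::= h T h]
nnnjhThjnnn => nnnjhhhjnnn   [T ::= h]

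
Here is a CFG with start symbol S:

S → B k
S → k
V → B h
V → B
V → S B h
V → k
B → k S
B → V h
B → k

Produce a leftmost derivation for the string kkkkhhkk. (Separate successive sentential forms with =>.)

S => Bk => kSk => kBkk => kVhkk => kSBhhkk => kBkBhhkk => kkkBhhkk => kkkkhhkk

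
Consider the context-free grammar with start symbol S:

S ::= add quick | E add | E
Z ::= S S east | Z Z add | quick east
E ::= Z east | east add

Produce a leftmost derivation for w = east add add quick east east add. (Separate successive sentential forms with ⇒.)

S ⇒ E add ⇒ Z east add ⇒ S S east east add ⇒ E S east east add ⇒ east add S east east add ⇒ east add add quick east east add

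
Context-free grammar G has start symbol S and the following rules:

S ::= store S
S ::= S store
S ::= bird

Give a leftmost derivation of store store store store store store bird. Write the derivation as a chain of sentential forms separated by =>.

S => store S   [S ::= store S]
store S => store store S   [S ::= store S]
store store S => store store store S   [S ::= store S]
store store store S => store store store store S   [S ::= store S]
store store store store S => store store store store store S   [S ::= store S]
store store store store store S => store store store store store store S   [S ::= store S]
store store store store store store S => store store store store store store bird   [S ::= bird]

S => store S => store store S => store store store S => store store store store S => store store store store store S => store store store store store store S => store store store store store store bird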